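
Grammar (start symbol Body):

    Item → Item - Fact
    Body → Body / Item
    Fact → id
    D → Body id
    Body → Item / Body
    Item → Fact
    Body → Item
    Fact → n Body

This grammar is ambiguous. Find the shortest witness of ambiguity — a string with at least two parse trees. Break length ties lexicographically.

length 1: no string has ≥2 trees
length 2: no string has ≥2 trees
length 3: id / id has 2 parse trees

Two derivations of id / id:
  Body ⇒ Body / Item ⇒ Item / Item ⇒ Fact / Item ⇒ id / Item ⇒ id / Fact ⇒ id / id
  Body ⇒ Item / Body ⇒ Fact / Body ⇒ id / Body ⇒ id / Item ⇒ id / Fact ⇒ id / id

id / id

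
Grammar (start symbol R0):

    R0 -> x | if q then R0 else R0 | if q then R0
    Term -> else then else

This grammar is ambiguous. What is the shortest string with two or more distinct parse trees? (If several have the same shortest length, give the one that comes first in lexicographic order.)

length 1: no string has ≥2 trees
length 4: no string has ≥2 trees
length 6: no string has ≥2 trees
length 7: no string has ≥2 trees
length 9: if q then if q then x else x has 2 parse trees

Two derivations of if q then if q then x else x:
  R0 ⇒ if q then R0 else R0 ⇒ if q then if q then R0 else R0 ⇒ if q then if q then x else R0 ⇒ if q then if q then x else x
  R0 ⇒ if q then R0 ⇒ if q then if q then R0 else R0 ⇒ if q then if q then x else R0 ⇒ if q then if q then x else x

if q then if q then x else x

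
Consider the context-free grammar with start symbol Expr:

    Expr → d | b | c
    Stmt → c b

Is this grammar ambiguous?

(Stmt is unreachable from Expr, so its rules don't affect L(Expr).) The reachable rules are right-linear with at most one rule per (nonterminal, next-terminal) pair. Each input token forces the next rule, so parsing is deterministic.

Unambiguous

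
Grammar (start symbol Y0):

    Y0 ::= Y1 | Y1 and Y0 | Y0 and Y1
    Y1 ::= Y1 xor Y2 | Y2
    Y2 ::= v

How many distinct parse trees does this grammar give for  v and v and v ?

Parse trees for v and v and v:
  [Y0 [Y1 [Y2 v]] and [Y0 [Y1 [Y2 v]] and [Y0 [Y1 [Y2 v]]]]]
  [Y0 [Y1 [Y2 v]] and [Y0 [Y0 [Y1 [Y2 v]]] and [Y1 [Y2 v]]]]
  [Y0 [Y0 [Y1 [Y2 v]] and [Y0 [Y1 [Y2 v]]]] and [Y1 [Y2 v]]]
  [Y0 [Y0 [Y0 [Y1 [Y2 v]]] and [Y1 [Y2 v]]] and [Y1 [Y2 v]]]

4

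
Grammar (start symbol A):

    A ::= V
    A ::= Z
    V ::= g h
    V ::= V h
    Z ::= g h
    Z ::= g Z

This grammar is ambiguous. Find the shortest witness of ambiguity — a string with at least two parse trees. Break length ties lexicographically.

length 2: g h has 2 parse trees

Two derivations of g h:
  A ⇒ V ⇒ g h
  A ⇒ Z ⇒ g h

g h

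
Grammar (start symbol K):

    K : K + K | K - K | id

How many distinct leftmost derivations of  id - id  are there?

Parse trees for id - id:
  [K [K id] - [K id]]

1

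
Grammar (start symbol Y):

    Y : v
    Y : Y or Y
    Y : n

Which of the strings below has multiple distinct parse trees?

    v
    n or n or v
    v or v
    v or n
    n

n or n or v

v: 1 tree
n or n or v: 2 trees
v or v: 1 tree
v or n: 1 tree
n: 1 tree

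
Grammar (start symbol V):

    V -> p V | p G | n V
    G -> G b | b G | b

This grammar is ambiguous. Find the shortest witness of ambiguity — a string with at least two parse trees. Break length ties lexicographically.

length 2: no string has ≥2 trees
length 3: p b b has 2 parse trees

Two derivations of p b b:
  V ⇒ p G ⇒ p G b ⇒ p b b
  V ⇒ p G ⇒ p b G ⇒ p b b

p b b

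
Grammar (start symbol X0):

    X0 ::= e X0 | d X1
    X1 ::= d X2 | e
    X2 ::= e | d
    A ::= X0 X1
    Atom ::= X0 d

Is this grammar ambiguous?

(A, Atom are unreachable from X0, so their rules don't affect L(X0).) Each reachable nonterminal has at most one production per leading terminal, and all productions are right-linear; the derivation is determined token-by-token.

Unambiguous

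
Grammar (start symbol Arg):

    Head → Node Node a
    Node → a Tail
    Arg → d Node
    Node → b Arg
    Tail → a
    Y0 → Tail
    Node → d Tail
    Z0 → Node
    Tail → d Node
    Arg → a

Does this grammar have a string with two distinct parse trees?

Only Arg, Node, Tail are reachable from Arg; ignoring the rest: The reachable rules are right-linear with at most one rule per (nonterminal, next-terminal) pair. Each input token forces the next rule, so parsing is deterministic.

Unambiguous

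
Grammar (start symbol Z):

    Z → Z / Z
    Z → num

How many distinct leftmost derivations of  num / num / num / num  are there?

5

Parse trees for num / num / num / num:
  [Z [Z num] / [Z [Z num] / [Z [Z num] / [Z num]]]]
  [Z [Z num] / [Z [Z [Z num] / [Z num]] / [Z num]]]
  [Z [Z [Z num] / [Z num]] / [Z [Z num] / [Z num]]]
  [Z [Z [Z num] / [Z [Z num] / [Z num]]] / [Z num]]
  [Z [Z [Z [Z num] / [Z num]] / [Z num]] / [Z num]]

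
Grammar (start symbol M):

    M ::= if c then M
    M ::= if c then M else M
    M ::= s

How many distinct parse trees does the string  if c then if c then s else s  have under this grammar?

Parse trees for if c then if c then s else s:
  [M if c then [M if c then [M s] else [M s]]]
  [M if c then [M if c then [M s]] else [M s]]

2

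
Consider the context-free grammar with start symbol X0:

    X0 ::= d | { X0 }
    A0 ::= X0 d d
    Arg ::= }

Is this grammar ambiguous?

Only X0 is reachable from X0; ignoring the rest: L(X0) is { openⁿ atom closeⁿ : n ≥ 0 }. The bracket depth fixes n, and the derivation is forced at every step.

Unambiguous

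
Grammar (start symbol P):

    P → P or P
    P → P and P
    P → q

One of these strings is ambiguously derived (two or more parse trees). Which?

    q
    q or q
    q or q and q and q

q or q and q and q

q: 1 tree
q or q: 1 tree
q or q and q and q: 5 trees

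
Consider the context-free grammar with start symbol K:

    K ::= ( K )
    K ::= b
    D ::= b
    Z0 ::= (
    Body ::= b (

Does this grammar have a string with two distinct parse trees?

Only K is reachable from K; ignoring the rest: L(K) is { openⁿ atom closeⁿ : n ≥ 0 }. The bracket depth fixes n, and the derivation is forced at every step.

Unambiguous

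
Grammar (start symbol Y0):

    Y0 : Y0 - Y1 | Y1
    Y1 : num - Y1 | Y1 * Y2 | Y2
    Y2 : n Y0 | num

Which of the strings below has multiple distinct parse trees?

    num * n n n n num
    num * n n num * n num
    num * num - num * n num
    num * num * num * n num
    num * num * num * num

num * n n n n num: 1 tree
num * n n num * n num: 3 trees
num * num - num * n num: 1 tree
num * num * num * n num: 1 tree
num * num * num * num: 1 tree

num * n n num * n num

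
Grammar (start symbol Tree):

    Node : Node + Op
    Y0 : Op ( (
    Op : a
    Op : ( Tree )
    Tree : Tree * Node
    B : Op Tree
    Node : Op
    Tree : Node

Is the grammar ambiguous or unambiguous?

Only Tree, Node, Op are reachable from Tree; ignoring the rest: Tree → Tree * Node | Node  ;  Node → Node + Op | Op  — a left-associative chain with Op at the bottom. Each string factors uniquely by precedence.

Unambiguous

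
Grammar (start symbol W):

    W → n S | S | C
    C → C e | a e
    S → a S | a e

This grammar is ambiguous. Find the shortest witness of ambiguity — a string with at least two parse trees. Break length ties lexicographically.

a e

length 2: a e has 2 parse trees

Two derivations of a e:
  W ⇒ S ⇒ a e
  W ⇒ C ⇒ a e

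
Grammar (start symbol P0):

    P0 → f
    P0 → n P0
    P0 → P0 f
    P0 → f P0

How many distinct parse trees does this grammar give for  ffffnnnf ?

1

Parse trees for ffffnnnf:
  [P0 f [P0 f [P0 f [P0 f [P0 n [P0 n [P0 n [P0 f]]]]]]]]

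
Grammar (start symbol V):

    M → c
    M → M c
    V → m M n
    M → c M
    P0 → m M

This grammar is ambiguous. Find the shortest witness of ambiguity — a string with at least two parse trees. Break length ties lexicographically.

length 3: no string has ≥2 trees
length 4: m c c n has 2 parse trees

Two derivations of m c c n:
  V ⇒ m M n ⇒ m M c n ⇒ m c c n
  V ⇒ m M n ⇒ m c M n ⇒ m c c n

m c c n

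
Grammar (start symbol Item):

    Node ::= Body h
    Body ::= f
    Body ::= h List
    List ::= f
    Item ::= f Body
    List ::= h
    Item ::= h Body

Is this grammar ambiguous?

Only Item, Body, List are reachable from Item; ignoring the rest: The reachable rules are right-linear with at most one rule per (nonterminal, next-terminal) pair. Each input token forces the next rule, so parsing is deterministic.

Unambiguous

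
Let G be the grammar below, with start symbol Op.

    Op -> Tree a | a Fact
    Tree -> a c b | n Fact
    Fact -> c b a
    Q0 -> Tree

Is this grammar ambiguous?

Witness: a c b a

Derivation 1: Op ⇒ Tree a ⇒ a c b a
Derivation 2: Op ⇒ a Fact ⇒ a c b a

Two distinct leftmost derivations for the same string.

Ambiguous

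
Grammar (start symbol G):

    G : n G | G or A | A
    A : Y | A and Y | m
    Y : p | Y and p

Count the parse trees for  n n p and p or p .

Parse trees for n n p and p or p:
  [G n [G n [G [G [A [Y [Y p] and p]]] or [A [Y p]]]]]
  [G n [G n [G [G [A [A [Y p]] and [Y p]]] or [A [Y p]]]]]
  [G n [G [G n [G [A [Y [Y p] and p]]]] or [A [Y p]]]]
  [G n [G [G n [G [A [A [Y p]] and [Y p]]]] or [A [Y p]]]]
  [G [G n [G n [G [A [Y [Y p] and p]]]]] or [A [Y p]]]
  [G [G n [G n [G [A [A [Y p]] and [Y p]]]]] or [A [Y p]]]

6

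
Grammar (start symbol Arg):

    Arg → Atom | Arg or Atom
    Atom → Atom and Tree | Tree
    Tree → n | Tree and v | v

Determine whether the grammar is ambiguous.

Ambiguous

Witness: n and v

Derivation 1: Arg ⇒ Atom ⇒ Atom and Tree ⇒ Tree and Tree ⇒ n and Tree ⇒ n and v
Derivation 2: Arg ⇒ Atom ⇒ Tree ⇒ Tree and v ⇒ n and v

Two distinct leftmost derivations for the same string.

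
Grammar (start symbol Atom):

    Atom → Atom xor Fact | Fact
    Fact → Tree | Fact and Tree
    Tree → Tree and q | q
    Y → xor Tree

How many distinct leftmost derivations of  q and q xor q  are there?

Parse trees for q and q xor q:
  [Atom [Atom [Fact [Tree [Tree q] and q]]] xor [Fact [Tree q]]]
  [Atom [Atom [Fact [Fact [Tree q]] and [Tree q]]] xor [Fact [Tree q]]]

2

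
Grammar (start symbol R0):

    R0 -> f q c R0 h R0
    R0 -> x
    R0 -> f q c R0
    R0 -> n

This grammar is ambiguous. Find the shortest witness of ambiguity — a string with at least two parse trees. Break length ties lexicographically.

f q c f q c n h n

length 1: no string has ≥2 trees
length 4: no string has ≥2 trees
length 6: no string has ≥2 trees
length 7: no string has ≥2 trees
length 9: f q c f q c n h n has 2 parse trees

Two derivations of f q c f q c n h n:
  R0 ⇒ f q c R0 h R0 ⇒ f q c f q c R0 h R0 ⇒ f q c f q c n h R0 ⇒ f q c f q c n h n
  R0 ⇒ f q c R0 ⇒ f q c f q c R0 h R0 ⇒ f q c f q c n h R0 ⇒ f q c f q c n h n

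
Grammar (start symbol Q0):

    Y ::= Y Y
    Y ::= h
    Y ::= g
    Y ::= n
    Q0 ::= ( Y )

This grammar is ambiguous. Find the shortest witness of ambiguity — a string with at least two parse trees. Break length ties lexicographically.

length 3: no string has ≥2 trees
length 4: no string has ≥2 trees
length 5: ( g g g ) has 2 parse trees

Two derivations of ( g g g ):
  Q0 ⇒ ( Y ) ⇒ ( Y Y ) ⇒ ( Y Y Y ) ⇒ ( g Y Y ) ⇒ ( g g Y ) ⇒ ( g g g )
  Q0 ⇒ ( Y ) ⇒ ( Y Y ) ⇒ ( g Y ) ⇒ ( g Y Y ) ⇒ ( g g Y ) ⇒ ( g g g )

( g g g )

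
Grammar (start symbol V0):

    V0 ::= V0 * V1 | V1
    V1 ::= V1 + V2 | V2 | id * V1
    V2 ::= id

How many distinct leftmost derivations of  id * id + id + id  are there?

4

Parse trees for id * id + id + id:
  [V0 [V0 [V1 [V2 id]]] * [V1 [V1 [V1 [V2 id]] + [V2 id]] + [V2 id]]]
  [V0 [V1 [V1 [V1 id * [V1 [V2 id]]] + [V2 id]] + [V2 id]]]
  [V0 [V1 [V1 id * [V1 [V1 [V2 id]] + [V2 id]]] + [V2 id]]]
  [V0 [V1 id * [V1 [V1 [V1 [V2 id]] + [V2 id]] + [V2 id]]]]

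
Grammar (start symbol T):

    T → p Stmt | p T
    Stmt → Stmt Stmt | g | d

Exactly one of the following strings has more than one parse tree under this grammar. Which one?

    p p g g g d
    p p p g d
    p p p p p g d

p p g g g d

p p g g g d: 5 trees
p p p g d: 1 tree
p p p p p g d: 1 tree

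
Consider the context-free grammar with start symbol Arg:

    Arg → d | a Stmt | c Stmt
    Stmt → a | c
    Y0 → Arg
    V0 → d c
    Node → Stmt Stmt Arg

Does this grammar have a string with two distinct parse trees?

(Y0, V0, Node are unreachable from Arg, so their rules don't affect L(Arg).) The reachable rules are right-linear with at most one rule per (nonterminal, next-terminal) pair. Each input token forces the next rule, so parsing is deterministic.

Unambiguous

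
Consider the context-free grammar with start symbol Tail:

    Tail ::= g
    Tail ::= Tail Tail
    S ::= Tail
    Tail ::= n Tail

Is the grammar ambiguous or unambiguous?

Witness: g g g

Derivation 1: Tail ⇒ Tail Tail ⇒ g Tail ⇒ g Tail Tail ⇒ g g Tail ⇒ g g g
Derivation 2: Tail ⇒ Tail Tail ⇒ Tail Tail Tail ⇒ g Tail Tail ⇒ g g Tail ⇒ g g g

Two distinct leftmost derivations for the same string.

Ambiguous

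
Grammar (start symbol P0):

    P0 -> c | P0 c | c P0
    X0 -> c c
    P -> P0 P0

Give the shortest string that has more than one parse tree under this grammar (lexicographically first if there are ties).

length 1: no string has ≥2 trees
length 2: c c has 2 parse trees

Two derivations of c c:
  P0 ⇒ P0 c ⇒ c c
  P0 ⇒ c P0 ⇒ c c

c c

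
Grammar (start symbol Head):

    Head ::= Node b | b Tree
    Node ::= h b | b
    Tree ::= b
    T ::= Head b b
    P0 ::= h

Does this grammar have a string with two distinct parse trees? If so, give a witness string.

Witness: b b

Derivation 1: Head ⇒ Node b ⇒ b b
Derivation 2: Head ⇒ b Tree ⇒ b b

Two distinct leftmost derivations for the same string.

Ambiguous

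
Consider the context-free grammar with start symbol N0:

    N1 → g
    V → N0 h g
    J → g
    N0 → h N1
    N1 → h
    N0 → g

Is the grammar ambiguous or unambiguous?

Unambiguous

(J, V are unreachable from N0, so their rules don't affect L(N0).) The reachable rules are right-linear with at most one rule per (nonterminal, next-terminal) pair. Each input token forces the next rule, so parsing is deterministic.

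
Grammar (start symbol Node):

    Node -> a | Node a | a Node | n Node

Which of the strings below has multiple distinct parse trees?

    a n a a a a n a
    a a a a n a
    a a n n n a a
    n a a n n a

a n a a a a n a: 1 tree
a a a a n a: 1 tree
a a n n n a a: 7 trees
n a a n n a: 1 tree

a a n n n a a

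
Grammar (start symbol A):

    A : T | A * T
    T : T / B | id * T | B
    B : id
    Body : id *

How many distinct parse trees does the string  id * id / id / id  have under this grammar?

Parse trees for id * id / id / id:
  [A [T [T [T id * [T [B id]]] / [B id]] / [B id]]]
  [A [T [T id * [T [T [B id]] / [B id]]] / [B id]]]
  [A [T id * [T [T [T [B id]] / [B id]] / [B id]]]]
  [A [A [T [B id]]] * [T [T [T [B id]] / [B id]] / [B id]]]

4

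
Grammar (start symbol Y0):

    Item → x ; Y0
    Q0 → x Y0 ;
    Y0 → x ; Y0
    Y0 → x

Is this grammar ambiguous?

(Q0, Item are unreachable from Y0, so their rules don't affect L(Y0).) Right-recursive list with a separator: after each atom, whether the separator follows determines the rule. One parse per string.

Unambiguous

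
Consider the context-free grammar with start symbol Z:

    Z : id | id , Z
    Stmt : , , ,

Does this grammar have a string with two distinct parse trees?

Only Z is reachable from Z; ignoring the rest: The reachable grammar is A → atom sep A | atom. Each atom is followed by either the separator (recurse) or end-of-string (stop) — no choice point.

Unambiguous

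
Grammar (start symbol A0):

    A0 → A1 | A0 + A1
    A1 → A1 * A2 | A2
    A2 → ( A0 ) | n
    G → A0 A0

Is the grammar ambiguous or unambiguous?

Only A0, A1, A2 are reachable from A0; ignoring the rest: The grammar is stratified — A0 handles '+' (left-recursive), A1 handles '*', A2 atoms. Each operator has a fixed associativity and precedence level, so every string has one parse.

Unambiguous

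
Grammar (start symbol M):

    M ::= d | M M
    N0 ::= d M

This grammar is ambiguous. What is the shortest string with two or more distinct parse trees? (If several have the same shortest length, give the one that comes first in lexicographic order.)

d d d

length 1: no string has ≥2 trees
length 2: no string has ≥2 trees
length 3: d d d has 2 parse trees

Two derivations of d d d:
  M ⇒ M M ⇒ d M ⇒ d M M ⇒ d d M ⇒ d d d
  M ⇒ M M ⇒ M M M ⇒ d M M ⇒ d d M ⇒ d d d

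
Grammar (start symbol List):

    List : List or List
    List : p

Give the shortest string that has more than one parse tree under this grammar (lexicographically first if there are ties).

length 1: no string has ≥2 trees
length 3: no string has ≥2 trees
length 5: p or p or p has 2 parse trees

Two derivations of p or p or p:
  List ⇒ List or List ⇒ List or List or List ⇒ p or List or List ⇒ p or p or List ⇒ p or p or p
  List ⇒ List or List ⇒ p or List ⇒ p or List or List ⇒ p or p or List ⇒ p or p or p

p or p or p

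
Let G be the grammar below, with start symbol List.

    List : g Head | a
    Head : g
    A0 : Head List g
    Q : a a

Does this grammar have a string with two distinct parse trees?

Unambiguous

(A0, Q are unreachable from List, so their rules don't affect L(List).) Restricted to the reachable nonterminals, every rule has the form A → t or A → t B, and no two rules for the same A share a first terminal. The grammar encodes a DFA — one run per string.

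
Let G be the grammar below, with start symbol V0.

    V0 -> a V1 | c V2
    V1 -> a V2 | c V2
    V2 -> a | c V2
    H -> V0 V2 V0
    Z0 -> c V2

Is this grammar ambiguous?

(H, Z0 are unreachable from V0, so their rules don't affect L(V0).) The reachable rules are right-linear with at most one rule per (nonterminal, next-terminal) pair. Each input token forces the next rule, so parsing is deterministic.

Unambiguous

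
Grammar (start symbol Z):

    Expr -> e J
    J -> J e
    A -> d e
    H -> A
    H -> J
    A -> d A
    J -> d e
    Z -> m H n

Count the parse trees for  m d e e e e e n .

1

Parse trees for m d e e e e e n:
  [Z m [H [J [J [J [J [J d e] e] e] e] e]] n]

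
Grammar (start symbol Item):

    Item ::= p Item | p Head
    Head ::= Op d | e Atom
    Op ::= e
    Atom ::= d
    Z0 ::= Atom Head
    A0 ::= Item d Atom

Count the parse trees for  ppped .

2

Parse trees for ppped:
  [Item p [Item p [Item p [Head [Op e] d]]]]
  [Item p [Item p [Item p [Head e [Atom d]]]]]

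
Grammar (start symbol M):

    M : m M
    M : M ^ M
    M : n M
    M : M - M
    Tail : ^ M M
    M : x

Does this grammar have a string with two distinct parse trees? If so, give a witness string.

Witness: m x - x

Derivation 1: M ⇒ m M ⇒ m M - M ⇒ m x - M ⇒ m x - x
Derivation 2: M ⇒ M - M ⇒ m M - M ⇒ m x - M ⇒ m x - x

Two distinct leftmost derivations for the same string.

Ambiguous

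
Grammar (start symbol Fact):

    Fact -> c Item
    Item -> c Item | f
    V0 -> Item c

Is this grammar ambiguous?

Only Fact, Item are reachable from Fact; ignoring the rest: The reachable rules are right-linear with at most one rule per (nonterminal, next-terminal) pair. Each input token forces the next rule, so parsing is deterministic.

Unambiguous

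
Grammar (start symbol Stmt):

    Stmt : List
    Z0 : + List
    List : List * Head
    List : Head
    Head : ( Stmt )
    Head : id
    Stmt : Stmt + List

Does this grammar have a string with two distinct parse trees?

Only Stmt, List, Head are reachable from Stmt; ignoring the rest: The grammar is stratified — Stmt handles '+' (left-recursive), List handles '*', Head atoms. Each operator has a fixed associativity and precedence level, so every string has one parse.

Unambiguous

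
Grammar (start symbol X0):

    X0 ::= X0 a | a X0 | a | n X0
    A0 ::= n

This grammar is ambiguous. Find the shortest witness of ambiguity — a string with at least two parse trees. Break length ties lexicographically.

a a

length 1: no string has ≥2 trees
length 2: a a has 2 parse trees

Two derivations of a a:
  X0 ⇒ X0 a ⇒ a a
  X0 ⇒ a X0 ⇒ a a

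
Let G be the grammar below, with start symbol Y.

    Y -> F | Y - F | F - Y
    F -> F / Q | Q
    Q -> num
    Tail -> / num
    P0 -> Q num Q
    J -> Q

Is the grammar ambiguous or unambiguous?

Witness: num - num

Derivation 1: Y ⇒ Y - F ⇒ F - F ⇒ Q - F ⇒ num - F ⇒ num - Q ⇒ num - num
Derivation 2: Y ⇒ F - Y ⇒ Q - Y ⇒ num - Y ⇒ num - F ⇒ num - Q ⇒ num - num

Two distinct leftmost derivations for the same string.

Ambiguous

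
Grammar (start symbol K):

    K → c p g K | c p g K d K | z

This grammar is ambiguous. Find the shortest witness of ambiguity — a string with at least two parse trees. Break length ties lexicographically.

length 1: no string has ≥2 trees
length 4: no string has ≥2 trees
length 6: no string has ≥2 trees
length 7: no string has ≥2 trees
length 9: c p g c p g z d z has 2 parse trees

Two derivations of c p g c p g z d z:
  K ⇒ c p g K ⇒ c p g c p g K d K ⇒ c p g c p g z d K ⇒ c p g c p g z d z
  K ⇒ c p g K d K ⇒ c p g c p g K d K ⇒ c p g c p g z d K ⇒ c p g c p g z d z

c p g c p g z d z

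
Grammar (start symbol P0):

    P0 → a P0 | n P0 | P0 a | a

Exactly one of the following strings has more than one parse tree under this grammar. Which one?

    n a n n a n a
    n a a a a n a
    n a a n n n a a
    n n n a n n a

n a a n n n a a

n a n n a n a: 1 tree
n a a a a n a: 1 tree
n a a n n n a a: 8 trees
n n n a n n a: 1 tree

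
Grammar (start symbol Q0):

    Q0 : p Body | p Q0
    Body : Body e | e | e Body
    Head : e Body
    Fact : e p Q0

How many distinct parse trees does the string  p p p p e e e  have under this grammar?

Parse trees for p p p p e e e:
  [Q0 p [Q0 p [Q0 p [Q0 p [Body [Body [Body e] e] e]]]]]
  [Q0 p [Q0 p [Q0 p [Q0 p [Body [Body e [Body e]] e]]]]]
  [Q0 p [Q0 p [Q0 p [Q0 p [Body e [Body [Body e] e]]]]]]
  [Q0 p [Q0 p [Q0 p [Q0 p [Body e [Body e [Body e]]]]]]]

4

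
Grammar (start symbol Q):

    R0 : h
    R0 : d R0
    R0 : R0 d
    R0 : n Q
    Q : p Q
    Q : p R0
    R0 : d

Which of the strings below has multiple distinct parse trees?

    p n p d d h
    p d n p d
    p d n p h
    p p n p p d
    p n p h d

p n p h d

p n p d d h: 1 tree
p d n p d: 1 tree
p d n p h: 1 tree
p p n p p d: 1 tree
p n p h d: 2 trees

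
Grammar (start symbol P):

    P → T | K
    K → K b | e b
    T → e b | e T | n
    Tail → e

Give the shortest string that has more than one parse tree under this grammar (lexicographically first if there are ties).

e b

length 1: no string has ≥2 trees
length 2: e b has 2 parse trees

Two derivations of e b:
  P ⇒ T ⇒ e b
  P ⇒ K ⇒ e b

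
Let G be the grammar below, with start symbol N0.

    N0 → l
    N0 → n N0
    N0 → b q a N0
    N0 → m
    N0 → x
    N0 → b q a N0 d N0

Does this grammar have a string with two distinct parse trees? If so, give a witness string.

Witness: b q a b q a l d l

Derivation 1: N0 ⇒ b q a N0 ⇒ b q a b q a N0 d N0 ⇒ b q a b q a l d N0 ⇒ b q a b q a l d l
Derivation 2: N0 ⇒ b q a N0 d N0 ⇒ b q a b q a N0 d N0 ⇒ b q a b q a l d N0 ⇒ b q a b q a l d l

Two distinct leftmost derivations for the same string.

Ambiguous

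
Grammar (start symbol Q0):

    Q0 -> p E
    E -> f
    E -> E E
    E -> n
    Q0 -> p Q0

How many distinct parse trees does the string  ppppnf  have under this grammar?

Parse trees for ppppnf:
  [Q0 p [Q0 p [Q0 p [Q0 p [E [E n] [E f]]]]]]

1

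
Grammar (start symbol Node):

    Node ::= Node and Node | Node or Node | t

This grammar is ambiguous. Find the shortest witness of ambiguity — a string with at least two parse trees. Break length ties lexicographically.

t and t and t

length 1: no string has ≥2 trees
length 3: no string has ≥2 trees
length 5: t and t and t has 2 parse trees

Two derivations of t and t and t:
  Node ⇒ Node and Node ⇒ Node and Node and Node ⇒ t and Node and Node ⇒ t and t and Node ⇒ t and t and t
  Node ⇒ Node and Node ⇒ t and Node ⇒ t and Node and Node ⇒ t and t and Node ⇒ t and t and t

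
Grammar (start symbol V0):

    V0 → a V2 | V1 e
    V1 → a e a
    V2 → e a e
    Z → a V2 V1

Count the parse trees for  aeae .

2

Parse trees for aeae:
  [V0 a [V2 e a e]]
  [V0 [V1 a e a] e]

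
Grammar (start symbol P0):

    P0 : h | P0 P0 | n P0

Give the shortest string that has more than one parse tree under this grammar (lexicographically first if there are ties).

length 1: no string has ≥2 trees
length 2: no string has ≥2 trees
length 3: h h h has 2 parse trees

Two derivations of h h h:
  P0 ⇒ P0 P0 ⇒ h P0 ⇒ h P0 P0 ⇒ h h P0 ⇒ h h h
  P0 ⇒ P0 P0 ⇒ P0 P0 P0 ⇒ h P0 P0 ⇒ h h P0 ⇒ h h h

h h h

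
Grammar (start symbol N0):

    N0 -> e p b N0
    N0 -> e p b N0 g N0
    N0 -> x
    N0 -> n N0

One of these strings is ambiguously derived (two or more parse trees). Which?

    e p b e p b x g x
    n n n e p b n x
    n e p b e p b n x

e p b e p b x g x

e p b e p b x g x: 2 trees
n n n e p b n x: 1 tree
n e p b e p b n x: 1 tree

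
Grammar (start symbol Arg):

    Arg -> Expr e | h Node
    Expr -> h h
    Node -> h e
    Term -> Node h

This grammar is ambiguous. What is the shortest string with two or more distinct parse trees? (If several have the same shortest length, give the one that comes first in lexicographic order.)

h h e

length 3: h h e has 2 parse trees

Two derivations of h h e:
  Arg ⇒ Expr e ⇒ h h e
  Arg ⇒ h Node ⇒ h h e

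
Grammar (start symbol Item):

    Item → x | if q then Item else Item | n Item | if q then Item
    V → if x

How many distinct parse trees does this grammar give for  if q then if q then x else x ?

Parse trees for if q then if q then x else x:
  [Item if q then [Item if q then [Item x]] else [Item x]]
  [Item if q then [Item if q then [Item x] else [Item x]]]

2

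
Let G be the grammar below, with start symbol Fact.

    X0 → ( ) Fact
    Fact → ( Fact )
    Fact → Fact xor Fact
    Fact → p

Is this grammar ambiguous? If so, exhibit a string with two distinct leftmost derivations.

Witness: p xor p xor p

Derivation 1: Fact ⇒ Fact xor Fact ⇒ Fact xor Fact xor Fact ⇒ p xor Fact xor Fact ⇒ p xor p xor Fact ⇒ p xor p xor p
Derivation 2: Fact ⇒ Fact xor Fact ⇒ p xor Fact ⇒ p xor Fact xor Fact ⇒ p xor p xor Fact ⇒ p xor p xor p

Two distinct leftmost derivations for the same string.

Ambiguous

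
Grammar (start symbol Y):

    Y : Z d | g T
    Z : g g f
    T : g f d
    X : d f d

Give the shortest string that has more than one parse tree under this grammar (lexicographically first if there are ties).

g g f d

length 4: g g f d has 2 parse trees

Two derivations of g g f d:
  Y ⇒ Z d ⇒ g g f d
  Y ⇒ g T ⇒ g g f d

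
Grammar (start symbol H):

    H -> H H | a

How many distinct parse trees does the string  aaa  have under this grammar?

Parse trees for aaa:
  [H [H a] [H [H a] [H a]]]
  [H [H [H a] [H a]] [H a]]

2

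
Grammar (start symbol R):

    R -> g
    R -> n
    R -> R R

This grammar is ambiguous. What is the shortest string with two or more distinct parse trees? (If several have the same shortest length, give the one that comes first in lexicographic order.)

g g g

length 1: no string has ≥2 trees
length 2: no string has ≥2 trees
length 3: g g g has 2 parse trees

Two derivations of g g g:
  R ⇒ R R ⇒ g R ⇒ g R R ⇒ g g R ⇒ g g g
  R ⇒ R R ⇒ R R R ⇒ g R R ⇒ g g R ⇒ g g g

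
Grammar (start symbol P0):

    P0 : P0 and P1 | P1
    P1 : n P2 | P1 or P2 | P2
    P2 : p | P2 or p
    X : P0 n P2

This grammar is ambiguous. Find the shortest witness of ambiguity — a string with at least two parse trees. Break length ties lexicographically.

length 1: no string has ≥2 trees
length 2: no string has ≥2 trees
length 3: p or p has 2 parse trees

Two derivations of p or p:
  P0 ⇒ P1 ⇒ P1 or P2 ⇒ P2 or P2 ⇒ p or P2 ⇒ p or p
  P0 ⇒ P1 ⇒ P2 ⇒ P2 or p ⇒ p or p

p or p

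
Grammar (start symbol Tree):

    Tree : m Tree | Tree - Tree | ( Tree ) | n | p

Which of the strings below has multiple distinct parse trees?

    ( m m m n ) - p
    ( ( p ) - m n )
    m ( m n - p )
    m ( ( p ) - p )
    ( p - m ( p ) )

( m m m n ) - p: 1 tree
( ( p ) - m n ): 1 tree
m ( m n - p ): 2 trees
m ( ( p ) - p ): 1 tree
( p - m ( p ) ): 1 tree

m ( m n - p )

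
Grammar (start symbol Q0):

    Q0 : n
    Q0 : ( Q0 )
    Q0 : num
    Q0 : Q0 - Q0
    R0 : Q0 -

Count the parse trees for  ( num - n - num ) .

Parse trees for ( num - n - num ):
  [Q0 ( [Q0 [Q0 num] - [Q0 [Q0 n] - [Q0 num]]] )]
  [Q0 ( [Q0 [Q0 [Q0 num] - [Q0 n]] - [Q0 num]] )]

2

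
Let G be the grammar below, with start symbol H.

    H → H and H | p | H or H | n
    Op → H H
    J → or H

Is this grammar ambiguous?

Ambiguous

Witness: n and n and n

Derivation 1: H ⇒ H and H ⇒ H and H and H ⇒ n and H and H ⇒ n and n and H ⇒ n and n and n
Derivation 2: H ⇒ H and H ⇒ n and H ⇒ n and H and H ⇒ n and n and H ⇒ n and n and n

Two distinct leftmost derivations for the same string.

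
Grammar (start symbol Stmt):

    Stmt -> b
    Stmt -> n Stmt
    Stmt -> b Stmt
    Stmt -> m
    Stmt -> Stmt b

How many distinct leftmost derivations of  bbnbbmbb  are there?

Parse trees for bbnbbmbb (showing first 6 of 21):
  [Stmt b [Stmt b [Stmt n [Stmt b [Stmt b [Stmt [Stmt [Stmt m] b] b]]]]]]
  [Stmt b [Stmt b [Stmt n [Stmt b [Stmt [Stmt b [Stmt [Stmt m] b]] b]]]]]
  [Stmt b [Stmt b [Stmt n [Stmt b [Stmt [Stmt [Stmt b [Stmt m]] b] b]]]]]
  [Stmt b [Stmt b [Stmt n [Stmt [Stmt b [Stmt b [Stmt [Stmt m] b]]] b]]]]
  [Stmt b [Stmt b [Stmt n [Stmt [Stmt b [Stmt [Stmt b [Stmt m]] b]] b]]]]
  [Stmt b [Stmt b [Stmt n [Stmt [Stmt [Stmt b [Stmt b [Stmt m]]] b] b]]]]

21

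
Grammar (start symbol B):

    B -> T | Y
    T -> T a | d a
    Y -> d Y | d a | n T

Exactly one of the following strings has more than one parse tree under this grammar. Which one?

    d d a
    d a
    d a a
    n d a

d d a: 1 tree
d a: 2 trees
d a a: 1 tree
n d a: 1 tree

d a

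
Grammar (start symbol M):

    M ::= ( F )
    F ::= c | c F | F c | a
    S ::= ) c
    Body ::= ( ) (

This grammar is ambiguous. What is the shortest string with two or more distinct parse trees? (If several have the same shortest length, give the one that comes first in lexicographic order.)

length 3: no string has ≥2 trees
length 4: ( c c ) has 2 parse trees

Two derivations of ( c c ):
  M ⇒ ( F ) ⇒ ( c F ) ⇒ ( c c )
  M ⇒ ( F ) ⇒ ( F c ) ⇒ ( c c )

( c c )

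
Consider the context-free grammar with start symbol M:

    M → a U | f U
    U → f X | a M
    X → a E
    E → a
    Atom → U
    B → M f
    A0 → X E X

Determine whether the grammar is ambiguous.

Unambiguous

(Atom, B, A0 are unreachable from M, so their rules don't affect L(M).) Restricted to the reachable nonterminals, every rule has the form A → t or A → t B, and no two rules for the same A share a first terminal. The grammar encodes a DFA — one run per string.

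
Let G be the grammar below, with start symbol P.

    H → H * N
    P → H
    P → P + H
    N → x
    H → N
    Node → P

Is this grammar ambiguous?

Only P, H, N are reachable from P; ignoring the rest: The grammar is stratified — P handles '+' (left-recursive), H handles '*', N atoms. Each operator has a fixed associativity and precedence level, so every string has one parse.

Unambiguous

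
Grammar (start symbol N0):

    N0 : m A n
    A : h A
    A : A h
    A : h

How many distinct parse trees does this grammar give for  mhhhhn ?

8

Parse trees for mhhhhn:
  [N0 m [A h [A h [A h [A h]]]] n]
  [N0 m [A h [A h [A [A h] h]]] n]
  [N0 m [A h [A [A h [A h]] h]] n]
  [N0 m [A h [A [A [A h] h] h]] n]
  [N0 m [A [A h [A h [A h]]] h] n]
  [N0 m [A [A h [A [A h] h]] h] n]
  [N0 m [A [A [A h [A h]] h] h] n]
  [N0 m [A [A [A [A h] h] h] h] n]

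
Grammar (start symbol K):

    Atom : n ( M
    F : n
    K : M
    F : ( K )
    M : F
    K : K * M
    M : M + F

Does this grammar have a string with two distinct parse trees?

Only K, M, F are reachable from K; ignoring the rest: This is a standard precedence ladder (K over M over F), with each level left-recursive on its own operator ('*' at K, '+' at M). That structure is LR(1), hence unambiguous.

Unambiguous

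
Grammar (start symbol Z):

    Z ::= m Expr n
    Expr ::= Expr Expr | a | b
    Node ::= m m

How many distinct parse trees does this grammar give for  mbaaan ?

Parse trees for mbaaan:
  [Z m [Expr [Expr b] [Expr [Expr a] [Expr [Expr a] [Expr a]]]] n]
  [Z m [Expr [Expr b] [Expr [Expr [Expr a] [Expr a]] [Expr a]]] n]
  [Z m [Expr [Expr [Expr b] [Expr a]] [Expr [Expr a] [Expr a]]] n]
  [Z m [Expr [Expr [Expr b] [Expr [Expr a] [Expr a]]] [Expr a]] n]
  [Z m [Expr [Expr [Expr [Expr b] [Expr a]] [Expr a]] [Expr a]] n]

5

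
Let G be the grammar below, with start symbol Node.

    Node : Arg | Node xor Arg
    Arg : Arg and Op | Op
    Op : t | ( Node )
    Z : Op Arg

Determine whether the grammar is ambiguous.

(Z is unreachable from Node, so its rules don't affect L(Node).) The grammar is stratified — Node handles 'xor' (left-recursive), Arg handles 'and', Op atoms. Each operator has a fixed associativity and precedence level, so every string has one parse.

Unambiguous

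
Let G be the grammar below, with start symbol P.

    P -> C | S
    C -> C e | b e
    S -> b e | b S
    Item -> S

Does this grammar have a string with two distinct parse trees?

Witness: b e

Derivation 1: P ⇒ C ⇒ b e
Derivation 2: P ⇒ S ⇒ b e

Two distinct leftmost derivations for the same string.

Ambiguous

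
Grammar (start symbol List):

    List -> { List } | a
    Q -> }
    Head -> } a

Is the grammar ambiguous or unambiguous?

(Q, Head are unreachable from List, so their rules don't affect L(List).) L(List) is { openⁿ atom closeⁿ : n ≥ 0 }. The bracket depth fixes n, and the derivation is forced at every step.

Unambiguous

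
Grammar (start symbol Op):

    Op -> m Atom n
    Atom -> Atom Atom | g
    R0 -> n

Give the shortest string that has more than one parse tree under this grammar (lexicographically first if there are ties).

length 3: no string has ≥2 trees
length 4: no string has ≥2 trees
length 5: m g g g n has 2 parse trees

Two derivations of m g g g n:
  Op ⇒ m Atom n ⇒ m Atom Atom n ⇒ m Atom Atom Atom n ⇒ m g Atom Atom n ⇒ m g g Atom n ⇒ m g g g n
  Op ⇒ m Atom n ⇒ m Atom Atom n ⇒ m g Atom n ⇒ m g Atom Atom n ⇒ m g g Atom n ⇒ m g g g n

m g g g n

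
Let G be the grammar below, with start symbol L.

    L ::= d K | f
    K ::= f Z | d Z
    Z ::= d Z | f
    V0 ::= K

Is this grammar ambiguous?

Only L, K, Z are reachable from L; ignoring the rest: Each reachable nonterminal has at most one production per leading terminal, and all productions are right-linear; the derivation is determined token-by-token.

Unambiguous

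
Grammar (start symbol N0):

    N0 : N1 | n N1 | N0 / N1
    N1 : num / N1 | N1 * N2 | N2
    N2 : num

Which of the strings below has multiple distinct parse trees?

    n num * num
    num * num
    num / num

num / num

n num * num: 1 tree
num * num: 1 tree
num / num: 2 trees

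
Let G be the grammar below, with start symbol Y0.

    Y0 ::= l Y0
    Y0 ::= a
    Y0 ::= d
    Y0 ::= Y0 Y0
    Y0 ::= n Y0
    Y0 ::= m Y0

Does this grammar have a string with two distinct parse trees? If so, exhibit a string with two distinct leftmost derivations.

Ambiguous

Witness: a a a

Derivation 1: Y0 ⇒ Y0 Y0 ⇒ a Y0 ⇒ a Y0 Y0 ⇒ a a Y0 ⇒ a a a
Derivation 2: Y0 ⇒ Y0 Y0 ⇒ Y0 Y0 Y0 ⇒ a Y0 Y0 ⇒ a a Y0 ⇒ a a a

Two distinct leftmost derivations for the same string.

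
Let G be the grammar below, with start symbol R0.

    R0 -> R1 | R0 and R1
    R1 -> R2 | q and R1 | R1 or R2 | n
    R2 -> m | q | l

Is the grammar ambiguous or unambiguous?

Witness: q and l

Derivation 1: R0 ⇒ R1 ⇒ q and R1 ⇒ q and R2 ⇒ q and l
Derivation 2: R0 ⇒ R0 and R1 ⇒ R1 and R1 ⇒ R2 and R1 ⇒ q and R1 ⇒ q and R2 ⇒ q and l

Two distinct leftmost derivations for the same string.

Ambiguous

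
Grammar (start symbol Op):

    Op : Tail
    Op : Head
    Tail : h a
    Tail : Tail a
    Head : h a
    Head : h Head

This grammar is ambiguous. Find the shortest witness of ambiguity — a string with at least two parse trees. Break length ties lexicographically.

length 2: h a has 2 parse trees

Two derivations of h a:
  Op ⇒ Tail ⇒ h a
  Op ⇒ Head ⇒ h a

h a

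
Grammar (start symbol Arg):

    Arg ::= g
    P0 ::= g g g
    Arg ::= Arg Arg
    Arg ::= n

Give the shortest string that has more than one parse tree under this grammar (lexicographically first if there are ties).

g g g

length 1: no string has ≥2 trees
length 2: no string has ≥2 trees
length 3: g g g has 2 parse trees

Two derivations of g g g:
  Arg ⇒ Arg Arg ⇒ g Arg ⇒ g Arg Arg ⇒ g g Arg ⇒ g g g
  Arg ⇒ Arg Arg ⇒ Arg Arg Arg ⇒ g Arg Arg ⇒ g g Arg ⇒ g g g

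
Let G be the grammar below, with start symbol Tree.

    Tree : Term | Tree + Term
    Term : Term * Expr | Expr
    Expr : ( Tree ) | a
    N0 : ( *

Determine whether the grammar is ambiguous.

(N0 is unreachable from Tree, so its rules don't affect L(Tree).) Tree → Tree + Term | Term  ;  Term → Term * Expr | Expr  — a left-associative chain with Expr at the bottom. Each string factors uniquely by precedence.

Unambiguous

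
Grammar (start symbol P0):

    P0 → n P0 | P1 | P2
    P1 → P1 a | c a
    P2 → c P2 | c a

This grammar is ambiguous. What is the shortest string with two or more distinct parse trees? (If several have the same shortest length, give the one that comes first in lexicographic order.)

length 2: c a has 2 parse trees

Two derivations of c a:
  P0 ⇒ P1 ⇒ c a
  P0 ⇒ P2 ⇒ c a

c a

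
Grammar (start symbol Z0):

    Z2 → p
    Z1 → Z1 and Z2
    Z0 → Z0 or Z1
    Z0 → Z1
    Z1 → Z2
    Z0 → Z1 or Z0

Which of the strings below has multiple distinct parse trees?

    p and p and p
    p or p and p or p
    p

p and p and p: 1 tree
p or p and p or p: 4 trees
p: 1 tree

p or p and p or p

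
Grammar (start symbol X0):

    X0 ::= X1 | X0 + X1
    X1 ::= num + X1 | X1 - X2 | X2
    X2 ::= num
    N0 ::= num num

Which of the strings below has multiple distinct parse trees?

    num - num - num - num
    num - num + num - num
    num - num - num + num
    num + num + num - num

num - num - num - num: 1 tree
num - num + num - num: 1 tree
num - num - num + num: 1 tree
num + num + num - num: 7 trees

num + num + num - num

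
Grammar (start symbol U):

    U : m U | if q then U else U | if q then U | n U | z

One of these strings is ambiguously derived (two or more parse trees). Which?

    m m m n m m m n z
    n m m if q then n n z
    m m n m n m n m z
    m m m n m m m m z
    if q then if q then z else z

m m m n m m m n z: 1 tree
n m m if q then n n z: 1 tree
m m n m n m n m z: 1 tree
m m m n m m m m z: 1 tree
if q then if q then z else z: 2 trees

if q then if q then z else z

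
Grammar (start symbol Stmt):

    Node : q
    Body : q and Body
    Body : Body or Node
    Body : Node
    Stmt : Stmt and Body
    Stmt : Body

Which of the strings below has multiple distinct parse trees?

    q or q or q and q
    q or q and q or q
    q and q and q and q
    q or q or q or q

q and q and q and q

q or q or q and q: 1 tree
q or q and q or q: 1 tree
q and q and q and q: 8 trees
q or q or q or q: 1 tree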